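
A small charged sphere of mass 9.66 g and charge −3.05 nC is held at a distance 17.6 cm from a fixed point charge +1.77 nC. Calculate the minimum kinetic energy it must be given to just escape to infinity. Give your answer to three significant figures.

2.76×10⁻⁷ J

To just escape, total mechanical energy must reach zero at infinity: ½mv²_min + U = 0, so ½mv²_min = −U = |kQq|/r.
|U| = |kQq|/r = (8.99×10⁹ N·m²/C²)(1.77×10⁻⁹)(3.05×10⁻⁹)/(0.176) = 2.76×10⁻⁷ J.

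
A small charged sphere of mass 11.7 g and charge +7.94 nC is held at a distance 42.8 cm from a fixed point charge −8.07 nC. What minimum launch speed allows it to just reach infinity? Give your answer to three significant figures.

0.0152 m/s

To just escape, total mechanical energy must reach zero at infinity: ½mv²_min + U = 0, so ½mv²_min = −U = |kQq|/r.
|U| = |kQq|/r = (8.99×10⁹ N·m²/C²)(8.07×10⁻⁹)(7.94×10⁻⁹)/(0.428) = 1.35×10⁻⁶ J.
v_min = √(2|U|/m) = √(2·1.35×10⁻⁶/0.0117) = 0.0152 m/s.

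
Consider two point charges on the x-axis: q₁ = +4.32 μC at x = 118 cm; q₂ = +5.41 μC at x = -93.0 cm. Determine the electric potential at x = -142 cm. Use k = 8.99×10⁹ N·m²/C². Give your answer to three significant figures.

The total potential is the scalar sum of each charge's contribution, V = Σ kqᵢ/rᵢ.
Distances from the field point to each charge: r₁ = 2.60 m, r₂ = 0.490 m.
V = k[(4.32×10⁻⁶)/(2.60) + (5.41×10⁻⁶)/(0.490)] = 1.14×10⁵ V.

1.14×10⁵ V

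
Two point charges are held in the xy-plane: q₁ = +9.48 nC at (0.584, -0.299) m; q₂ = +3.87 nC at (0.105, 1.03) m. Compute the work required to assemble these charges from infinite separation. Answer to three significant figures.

2.33×10⁻⁷ J

The assembly work is the sum of pairwise potential energies, U = Σ_{i<j} kqᵢqⱼ/rᵢⱼ.
Pair separations: r₁₂ = 1.41 m.
U = (2.33×10⁻⁷) = 2.33×10⁻⁷ J.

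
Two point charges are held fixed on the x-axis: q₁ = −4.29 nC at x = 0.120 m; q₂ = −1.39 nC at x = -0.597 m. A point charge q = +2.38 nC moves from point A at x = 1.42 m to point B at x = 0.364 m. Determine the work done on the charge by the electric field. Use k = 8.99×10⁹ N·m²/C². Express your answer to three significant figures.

The work done by the electric force is W_field = −ΔU = −q(V_B − V_A) = q(V_A − V_B).
At A: distances to the source charges are 1.30 m, 2.02 m; V_A = Σ kqᵢ/rᵢ = -35.9 V.
At B: distances to the source charges are 0.244 m, 0.961 m; V_B = Σ kqᵢ/rᵢ = -171 V.
ΔV = V_B − V_A = -135 V.
W_field = −qΔV = −(2.38×10⁻⁹ C)(-135 V) = 3.22×10⁻⁷ J.

3.22×10⁻⁷ J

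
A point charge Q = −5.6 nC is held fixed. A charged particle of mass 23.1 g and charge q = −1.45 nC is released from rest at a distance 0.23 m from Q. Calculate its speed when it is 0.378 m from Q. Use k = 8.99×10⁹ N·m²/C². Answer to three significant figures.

3.28×10⁻³ m/s

Only the electrostatic force acts, so mechanical energy is conserved: ½mv² = U₁ − U₂ = kQq(1/r₁ − 1/r₂).
U₁ − U₂ = (8.99×10⁹ N·m²/C²)(-5.60×10⁻⁹ C)(-1.45×10⁻⁹ C)(1/0.230 − 1/0.378) = 1.24×10⁻⁷ J.
v = √(2·1.24×10⁻⁷/0.0231) = 3.28×10⁻³ m/s.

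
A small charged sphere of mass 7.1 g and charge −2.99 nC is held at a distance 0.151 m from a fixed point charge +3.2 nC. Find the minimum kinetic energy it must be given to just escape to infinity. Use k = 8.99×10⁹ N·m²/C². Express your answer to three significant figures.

5.70×10⁻⁷ J

To just escape, total mechanical energy must reach zero at infinity: ½mv²_min + U = 0, so ½mv²_min = −U = |kQq|/r.
|U| = |kQq|/r = (8.99×10⁹ N·m²/C²)(3.20×10⁻⁹)(2.99×10⁻⁹)/(0.151) = 5.70×10⁻⁷ J.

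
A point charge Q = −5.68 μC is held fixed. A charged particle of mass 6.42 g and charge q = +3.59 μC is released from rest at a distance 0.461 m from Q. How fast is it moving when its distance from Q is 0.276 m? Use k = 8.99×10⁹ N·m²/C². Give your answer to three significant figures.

9.11 m/s

Only the electrostatic force acts, so mechanical energy is conserved: ½mv² = U₁ − U₂ = kQq(1/r₁ − 1/r₂).
U₁ − U₂ = (8.99×10⁹ N·m²/C²)(-5.68×10⁻⁶ C)(3.59×10⁻⁶ C)(1/0.461 − 1/0.276) = 0.267 J.
v = √(2·0.267/6.42×10⁻³) = 9.11 m/s.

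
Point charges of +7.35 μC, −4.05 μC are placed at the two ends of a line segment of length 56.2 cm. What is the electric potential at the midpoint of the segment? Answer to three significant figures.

1.06×10⁵ V

Electric potential is a scalar, so the contributions from each charge add algebraically: V = Σ kqᵢ/rᵢ.
Each charge is 0.281 m from the midpoint.
V = k[(7.35×10⁻⁶)/(0.281) + (-4.05×10⁻⁶)/(0.281)] = 1.06×10⁵ V.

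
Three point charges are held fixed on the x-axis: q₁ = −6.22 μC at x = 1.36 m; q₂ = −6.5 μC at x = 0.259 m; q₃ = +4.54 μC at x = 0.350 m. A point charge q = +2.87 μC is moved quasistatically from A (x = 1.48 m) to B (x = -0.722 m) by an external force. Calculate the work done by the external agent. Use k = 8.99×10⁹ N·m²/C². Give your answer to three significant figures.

1.23 J

For quasistatic motion the external work equals the change in potential energy: W_ext = qΔV = q(V_B − V_A).
At A: distances to the source charges are 0.120 m, 1.22 m, 1.13 m; V_A = Σ kqᵢ/rᵢ = -4.78×10⁵ V.
At B: distances to the source charges are 2.08 m, 0.981 m, 1.07 m; V_B = Σ kqᵢ/rᵢ = -4.84×10⁴ V.
ΔV = V_B − V_A = 4.29×10⁵ V.
W_ext = qΔV = (2.87×10⁻⁶ C)(4.29×10⁵ V) = 1.23 J.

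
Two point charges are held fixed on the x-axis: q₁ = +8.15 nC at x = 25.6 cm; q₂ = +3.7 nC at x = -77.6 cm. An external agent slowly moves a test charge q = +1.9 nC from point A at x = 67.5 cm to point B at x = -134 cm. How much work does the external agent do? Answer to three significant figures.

-1.77×10⁻⁷ J

For quasistatic motion the external work equals the change in potential energy: W_ext = qΔV = q(V_B − V_A).
At A: distances to the source charges are 0.419 m, 1.45 m; V_A = Σ kqᵢ/rᵢ = 198 V.
At B: distances to the source charges are 1.60 m, 0.564 m; V_B = Σ kqᵢ/rᵢ = 105 V.
ΔV = V_B − V_A = -92.9 V.
W_ext = qΔV = (1.90×10⁻⁹ C)(-92.9 V) = -1.77×10⁻⁷ J.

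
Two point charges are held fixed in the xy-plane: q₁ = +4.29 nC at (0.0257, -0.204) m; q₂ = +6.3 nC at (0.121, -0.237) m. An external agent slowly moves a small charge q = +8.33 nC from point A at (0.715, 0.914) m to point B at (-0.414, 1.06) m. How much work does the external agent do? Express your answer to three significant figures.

For quasistatic motion the external work equals the change in potential energy: W_ext = qΔV = q(V_B − V_A).
At A: distances to the source charges are 1.31 m, 1.30 m; V_A = Σ kqᵢ/rᵢ = 73.1 V.
At B: distances to the source charges are 1.34 m, 1.40 m; V_B = Σ kqᵢ/rᵢ = 69.2 V.
ΔV = V_B − V_A = -3.90 V.
W_ext = qΔV = (8.33×10⁻⁹ C)(-3.90 V) = -3.25×10⁻⁸ J.

-3.25×10⁻⁸ J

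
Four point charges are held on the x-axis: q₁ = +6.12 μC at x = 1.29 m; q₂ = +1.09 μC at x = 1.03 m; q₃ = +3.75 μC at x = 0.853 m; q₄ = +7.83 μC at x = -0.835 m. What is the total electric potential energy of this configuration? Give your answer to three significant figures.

The assembly work is the sum of pairwise potential energies, U = Σ_{i<j} kqᵢqⱼ/rᵢⱼ.
Pair separations: r₁₂ = 0.260 m, r₁₃ = 0.437 m, r₁₄ = 2.12 m, r₂₃ = 0.177 m, r₂₄ = 1.86 m, r₃₄ = 1.69 m.
Summing all 6 pair terms gives U = 1.31 J.

1.31 J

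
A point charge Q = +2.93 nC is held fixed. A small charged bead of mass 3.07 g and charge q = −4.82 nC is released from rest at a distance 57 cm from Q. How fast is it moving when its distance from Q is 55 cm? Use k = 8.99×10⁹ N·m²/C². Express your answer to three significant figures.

2.30×10⁻³ m/s

Only the electrostatic force acts, so mechanical energy is conserved: ½mv² = U₁ − U₂ = kQq(1/r₁ − 1/r₂).
U₁ − U₂ = (8.99×10⁹ N·m²/C²)(2.93×10⁻⁹ C)(-4.82×10⁻⁹ C)(1/0.570 − 1/0.550) = 8.10×10⁻⁹ J.
v = √(2·8.10×10⁻⁹/3.07×10⁻³) = 2.30×10⁻³ m/s.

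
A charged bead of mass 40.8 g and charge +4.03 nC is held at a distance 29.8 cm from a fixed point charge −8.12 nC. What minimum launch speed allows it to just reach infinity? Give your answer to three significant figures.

6.96×10⁻³ m/s

To just escape, total mechanical energy must reach zero at infinity: ½mv²_min + U = 0, so ½mv²_min = −U = |kQq|/r.
|U| = |kQq|/r = (8.99×10⁹ N·m²/C²)(8.12×10⁻⁹)(4.03×10⁻⁹)/(0.298) = 9.87×10⁻⁷ J.
v_min = √(2|U|/m) = √(2·9.87×10⁻⁷/0.0408) = 6.96×10⁻³ m/s.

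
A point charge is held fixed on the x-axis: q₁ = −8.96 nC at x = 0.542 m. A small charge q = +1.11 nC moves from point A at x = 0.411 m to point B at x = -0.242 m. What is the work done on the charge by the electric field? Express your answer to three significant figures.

The work done by the electric force is W_field = −ΔU = −q(V_B − V_A) = q(V_A − V_B).
At A: distance to the source charge is 0.131 m; V_A = kq₁/r = -615 V.
At B: distance to the source charge is 0.784 m; V_B = kq₁/r = -103 V.
ΔV = V_B − V_A = 512 V.
W_field = −qΔV = −(1.11×10⁻⁹ C)(512 V) = -5.68×10⁻⁷ J.

-5.68×10⁻⁷ J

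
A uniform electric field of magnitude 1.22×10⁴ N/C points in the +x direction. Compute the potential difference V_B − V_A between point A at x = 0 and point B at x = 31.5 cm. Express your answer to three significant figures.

In a uniform field, potential decreases in the direction of E: V_B − V_A = −E·Δx.
V_B − V_A = −(1.22×10⁴ V/m)(0.315 m) = -3840 V.

-3840 V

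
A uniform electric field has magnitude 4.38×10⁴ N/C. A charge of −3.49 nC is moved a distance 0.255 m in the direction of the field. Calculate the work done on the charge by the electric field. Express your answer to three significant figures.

The potential change for a displacement 0.255 m in the direction of the field is ΔV = −Ed = -1.12×10⁴ V.
W_field = −qΔV = -3.90×10⁻⁵ J.

-3.90×10⁻⁵ J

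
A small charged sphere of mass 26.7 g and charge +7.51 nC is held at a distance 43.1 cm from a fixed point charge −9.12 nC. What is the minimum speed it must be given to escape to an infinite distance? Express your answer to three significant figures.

0.0103 m/s

To just escape, total mechanical energy must reach zero at infinity: ½mv²_min + U = 0, so ½mv²_min = −U = |kQq|/r.
|U| = |kQq|/r = (8.99×10⁹ N·m²/C²)(9.12×10⁻⁹)(7.51×10⁻⁹)/(0.431) = 1.43×10⁻⁶ J.
v_min = √(2|U|/m) = √(2·1.43×10⁻⁶/0.0267) = 0.0103 m/s.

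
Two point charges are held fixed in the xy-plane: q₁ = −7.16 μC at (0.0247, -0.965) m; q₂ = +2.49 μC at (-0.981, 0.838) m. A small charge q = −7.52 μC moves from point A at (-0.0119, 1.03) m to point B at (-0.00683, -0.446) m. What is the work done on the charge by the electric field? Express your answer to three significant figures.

-0.754 J

The work done by the electric force is W_field = −ΔU = −q(V_B − V_A) = q(V_A − V_B).
At A: distances to the source charges are 2.00 m, 0.988 m; V_A = Σ kqᵢ/rᵢ = -9600 V.
At B: distances to the source charges are 0.520 m, 1.61 m; V_B = Σ kqᵢ/rᵢ = -1.10×10⁵ V.
ΔV = V_B − V_A = -1.00×10⁵ V.
W_field = −qΔV = −(-7.52×10⁻⁶ C)(-1.00×10⁵ V) = -0.754 J.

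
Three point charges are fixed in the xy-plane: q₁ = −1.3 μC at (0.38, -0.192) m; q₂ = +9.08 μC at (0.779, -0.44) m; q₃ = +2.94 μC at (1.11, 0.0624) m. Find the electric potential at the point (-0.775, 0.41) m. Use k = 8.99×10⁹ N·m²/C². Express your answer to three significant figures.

Electric potential is a scalar, so the contributions from each charge add algebraically: V = Σ kqᵢ/rᵢ.
Distances from the field point to each charge: r₁ = 1.30 m, r₂ = 1.77 m, r₃ = 1.92 m.
V = k[(-1.30×10⁻⁶)/(1.30) + (9.08×10⁻⁶)/(1.77) + (2.94×10⁻⁶)/(1.92)] = 5.09×10⁴ V.

5.09×10⁴ V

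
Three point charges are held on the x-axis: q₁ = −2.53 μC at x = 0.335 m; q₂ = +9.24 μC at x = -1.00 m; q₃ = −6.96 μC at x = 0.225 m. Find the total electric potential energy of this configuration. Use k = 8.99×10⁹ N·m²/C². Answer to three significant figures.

The work to assemble the configuration equals its total potential energy, U = Σ kqᵢqⱼ/rᵢⱼ over all pairs.
Pair separations: r₁₂ = 1.33 m, r₁₃ = 0.110 m, r₂₃ = 1.23 m.
U = (-0.157) + (1.44) + (-0.472) = 0.810 J.

0.810 J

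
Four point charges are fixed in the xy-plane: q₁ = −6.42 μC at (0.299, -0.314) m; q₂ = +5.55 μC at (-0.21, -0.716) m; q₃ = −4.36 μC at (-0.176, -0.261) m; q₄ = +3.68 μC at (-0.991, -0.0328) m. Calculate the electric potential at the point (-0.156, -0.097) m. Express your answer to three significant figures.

The total potential is the scalar sum of each charge's contribution, V = Σ kqᵢ/rᵢ.
Distances from the field point to each charge: r₁ = 0.504 m, r₂ = 0.621 m, r₃ = 0.165 m, r₄ = 0.837 m.
V = k[(-6.42×10⁻⁶)/(0.504) + (5.55×10⁻⁶)/(0.621) + (-4.36×10⁻⁶)/(0.165) + (3.68×10⁻⁶)/(0.837)] = -2.32×10⁵ V.

-2.32×10⁵ V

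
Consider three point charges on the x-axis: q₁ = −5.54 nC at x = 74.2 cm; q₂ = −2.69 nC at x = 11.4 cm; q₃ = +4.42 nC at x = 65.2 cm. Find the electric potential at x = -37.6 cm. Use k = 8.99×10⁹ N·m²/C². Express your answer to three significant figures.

-55.2 V

The total potential is the scalar sum of each charge's contribution, V = Σ kqᵢ/rᵢ.
Distances from the field point to each charge: r₁ = 1.12 m, r₂ = 0.490 m, r₃ = 1.03 m.
V = k[(-5.54×10⁻⁹)/(1.12) + (-2.69×10⁻⁹)/(0.490) + (4.42×10⁻⁹)/(1.03)] = -55.2 V.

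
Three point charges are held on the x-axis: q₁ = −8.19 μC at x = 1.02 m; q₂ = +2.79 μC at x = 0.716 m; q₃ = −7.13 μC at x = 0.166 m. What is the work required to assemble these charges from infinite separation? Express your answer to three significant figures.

The work to assemble the configuration equals its total potential energy, U = Σ kqᵢqⱼ/rᵢⱼ over all pairs.
Pair separations: r₁₂ = 0.304 m, r₁₃ = 0.854 m, r₂₃ = 0.550 m.
U = (-0.676) + (0.615) + (-0.325) = -0.386 J.

-0.386 J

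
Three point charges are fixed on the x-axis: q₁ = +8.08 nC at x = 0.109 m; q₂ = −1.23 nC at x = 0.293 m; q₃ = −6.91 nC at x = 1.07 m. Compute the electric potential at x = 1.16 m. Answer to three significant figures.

Electric potential is a scalar, so the contributions from each charge add algebraically: V = Σ kqᵢ/rᵢ.
Distances from the field point to each charge: r₁ = 1.05 m, r₂ = 0.867 m, r₃ = 0.0900 m.
V = k[(8.08×10⁻⁹)/(1.05) + (-1.23×10⁻⁹)/(0.867) + (-6.91×10⁻⁹)/(0.0900)] = -634 V.

-634 V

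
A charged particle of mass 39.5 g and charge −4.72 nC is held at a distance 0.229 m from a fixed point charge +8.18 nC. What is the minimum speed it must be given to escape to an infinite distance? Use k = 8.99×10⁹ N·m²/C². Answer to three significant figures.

8.76×10⁻³ m/s

To just escape, total mechanical energy must reach zero at infinity: ½mv²_min + U = 0, so ½mv²_min = −U = |kQq|/r.
|U| = |kQq|/r = (8.99×10⁹ N·m²/C²)(8.18×10⁻⁹)(4.72×10⁻⁹)/(0.229) = 1.52×10⁻⁶ J.
v_min = √(2|U|/m) = √(2·1.52×10⁻⁶/0.0395) = 8.76×10⁻³ m/s.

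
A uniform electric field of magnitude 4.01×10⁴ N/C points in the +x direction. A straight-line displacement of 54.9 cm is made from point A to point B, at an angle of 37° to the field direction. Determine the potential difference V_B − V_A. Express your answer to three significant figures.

-1.76×10⁴ V

Only the component of displacement along E changes the potential: ΔV = −E·d·cosθ.
ΔV = −(4.01×10⁴ V/m)(0.549 m)cos37° = -1.76×10⁴ V.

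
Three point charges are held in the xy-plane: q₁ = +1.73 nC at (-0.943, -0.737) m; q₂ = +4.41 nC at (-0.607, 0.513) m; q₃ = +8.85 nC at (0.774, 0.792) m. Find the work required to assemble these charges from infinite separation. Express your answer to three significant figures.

3.62×10⁻⁷ J

The work to assemble the configuration equals its total potential energy, U = Σ kqᵢqⱼ/rᵢⱼ over all pairs.
Pair separations: r₁₂ = 1.29 m, r₁₃ = 2.30 m, r₂₃ = 1.41 m.
U = (5.30×10⁻⁸) + (5.99×10⁻⁸) + (2.49×10⁻⁷) = 3.62×10⁻⁷ J.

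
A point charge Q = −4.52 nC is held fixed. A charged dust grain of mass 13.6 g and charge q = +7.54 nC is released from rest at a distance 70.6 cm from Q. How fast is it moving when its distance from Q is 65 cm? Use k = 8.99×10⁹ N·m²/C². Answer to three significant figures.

2.34×10⁻³ m/s

Only the electrostatic force acts, so mechanical energy is conserved: ½mv² = U₁ − U₂ = kQq(1/r₁ − 1/r₂).
U₁ − U₂ = (8.99×10⁹ N·m²/C²)(-4.52×10⁻⁹ C)(7.54×10⁻⁹ C)(1/0.706 − 1/0.650) = 3.74×10⁻⁸ J.
v = √(2·3.74×10⁻⁸/0.0136) = 2.34×10⁻³ m/s.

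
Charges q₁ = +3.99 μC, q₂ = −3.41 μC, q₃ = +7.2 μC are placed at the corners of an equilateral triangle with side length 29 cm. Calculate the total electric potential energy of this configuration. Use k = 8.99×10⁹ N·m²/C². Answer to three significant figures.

The assembly work is the sum of pairwise potential energies, U = Σ_{i<j} kqᵢqⱼ/rᵢⱼ.
All three pair separations equal the side length, 0.290 m.
U = (-0.422) + (0.891) + (-0.761) = -0.292 J.

-0.292 J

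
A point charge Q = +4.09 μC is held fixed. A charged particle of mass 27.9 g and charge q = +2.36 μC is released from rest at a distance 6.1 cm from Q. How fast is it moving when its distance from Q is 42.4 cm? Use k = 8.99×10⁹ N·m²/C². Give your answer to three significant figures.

Only the electrostatic force acts, so mechanical energy is conserved: ½mv² = U₁ − U₂ = kQq(1/r₁ − 1/r₂).
U₁ − U₂ = (8.99×10⁹ N·m²/C²)(4.09×10⁻⁶ C)(2.36×10⁻⁶ C)(1/0.0610 − 1/0.424) = 1.22 J.
v = √(2·1.22/0.0279) = 9.34 m/s.

9.34 m/s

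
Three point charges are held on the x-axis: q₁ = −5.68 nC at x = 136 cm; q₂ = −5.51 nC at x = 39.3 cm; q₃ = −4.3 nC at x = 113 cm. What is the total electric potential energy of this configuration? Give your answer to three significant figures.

The work to assemble the configuration equals its total potential energy, U = Σ kqᵢqⱼ/rᵢⱼ over all pairs.
Pair separations: r₁₂ = 0.967 m, r₁₃ = 0.230 m, r₂₃ = 0.737 m.
U = (2.91×10⁻⁷) + (9.55×10⁻⁷) + (2.89×10⁻⁷) = 1.53×10⁻⁶ J.

1.53×10⁻⁶ J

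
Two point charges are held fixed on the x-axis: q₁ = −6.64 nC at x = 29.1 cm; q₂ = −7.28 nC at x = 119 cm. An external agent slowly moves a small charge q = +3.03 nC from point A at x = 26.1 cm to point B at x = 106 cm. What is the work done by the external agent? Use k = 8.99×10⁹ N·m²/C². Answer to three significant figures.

For quasistatic motion the external work equals the change in potential energy: W_ext = qΔV = q(V_B − V_A).
At A: distances to the source charges are 0.0300 m, 0.929 m; V_A = Σ kqᵢ/rᵢ = -2060 V.
At B: distances to the source charges are 0.769 m, 0.130 m; V_B = Σ kqᵢ/rᵢ = -581 V.
ΔV = V_B − V_A = 1480 V.
W_ext = qΔV = (3.03×10⁻⁹ C)(1480 V) = 4.48×10⁻⁶ J.

4.48×10⁻⁶ J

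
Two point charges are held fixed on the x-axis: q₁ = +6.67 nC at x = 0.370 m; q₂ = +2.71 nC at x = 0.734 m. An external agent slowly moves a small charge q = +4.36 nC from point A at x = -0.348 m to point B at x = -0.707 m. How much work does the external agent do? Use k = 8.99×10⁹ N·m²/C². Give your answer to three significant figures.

For quasistatic motion the external work equals the change in potential energy: W_ext = qΔV = q(V_B − V_A).
At A: distances to the source charges are 0.718 m, 1.08 m; V_A = Σ kqᵢ/rᵢ = 106 V.
At B: distances to the source charges are 1.08 m, 1.44 m; V_B = Σ kqᵢ/rᵢ = 72.6 V.
ΔV = V_B − V_A = -33.4 V.
W_ext = qΔV = (4.36×10⁻⁹ C)(-33.4 V) = -1.46×10⁻⁷ J.

-1.46×10⁻⁷ J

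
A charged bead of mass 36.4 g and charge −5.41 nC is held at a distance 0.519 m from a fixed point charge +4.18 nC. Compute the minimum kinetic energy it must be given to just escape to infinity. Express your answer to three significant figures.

3.92×10⁻⁷ J

To just escape, total mechanical energy must reach zero at infinity: ½mv²_min + U = 0, so ½mv²_min = −U = |kQq|/r.
|U| = |kQq|/r = (8.99×10⁹ N·m²/C²)(4.18×10⁻⁹)(5.41×10⁻⁹)/(0.519) = 3.92×10⁻⁷ J.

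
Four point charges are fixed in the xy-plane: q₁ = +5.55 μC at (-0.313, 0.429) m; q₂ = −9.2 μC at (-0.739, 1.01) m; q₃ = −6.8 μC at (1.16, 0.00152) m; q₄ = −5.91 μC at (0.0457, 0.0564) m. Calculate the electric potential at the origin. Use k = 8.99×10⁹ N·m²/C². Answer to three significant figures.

-7.57×10⁵ V

The total potential is the scalar sum of each charge's contribution, V = Σ kqᵢ/rᵢ.
Distances from the field point to each charge: r₁ = 0.531 m, r₂ = 1.25 m, r₃ = 1.16 m, r₄ = 0.0726 m.
V = k[(5.55×10⁻⁶)/(0.531) + (-9.20×10⁻⁶)/(1.25) + (-6.80×10⁻⁶)/(1.16) + (-5.91×10⁻⁶)/(0.0726)] = -7.57×10⁵ V.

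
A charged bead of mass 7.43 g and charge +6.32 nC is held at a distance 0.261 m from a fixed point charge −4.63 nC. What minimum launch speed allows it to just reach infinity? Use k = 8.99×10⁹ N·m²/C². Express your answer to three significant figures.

To just escape, total mechanical energy must reach zero at infinity: ½mv²_min + U = 0, so ½mv²_min = −U = |kQq|/r.
|U| = |kQq|/r = (8.99×10⁹ N·m²/C²)(4.63×10⁻⁹)(6.32×10⁻⁹)/(0.261) = 1.01×10⁻⁶ J.
v_min = √(2|U|/m) = √(2·1.01×10⁻⁶/7.43×10⁻³) = 0.0165 m/s.

0.0165 m/s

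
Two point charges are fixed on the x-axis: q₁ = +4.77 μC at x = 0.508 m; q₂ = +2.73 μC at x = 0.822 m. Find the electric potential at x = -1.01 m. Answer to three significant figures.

Electric potential is a scalar, so the contributions from each charge add algebraically: V = Σ kqᵢ/rᵢ.
Distances from the field point to each charge: r₁ = 1.52 m, r₂ = 1.83 m.
V = k[(4.77×10⁻⁶)/(1.52) + (2.73×10⁻⁶)/(1.83)] = 4.16×10⁴ V.

4.16×10⁴ V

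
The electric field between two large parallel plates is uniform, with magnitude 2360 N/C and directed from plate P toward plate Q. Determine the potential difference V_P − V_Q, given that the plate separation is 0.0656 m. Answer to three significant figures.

155 V

In a uniform field, potential decreases in the direction of E: ΔV = −E·d for a displacement d parallel to E.
Going from Q to P is a displacement of 0.0656 m opposite to the field, so V_P − V_Q = +Ed = 155 V.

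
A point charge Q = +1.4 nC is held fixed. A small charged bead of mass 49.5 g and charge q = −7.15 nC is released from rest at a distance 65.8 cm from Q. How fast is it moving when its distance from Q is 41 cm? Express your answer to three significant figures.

1.83×10⁻³ m/s

Only the electrostatic force acts, so mechanical energy is conserved: ½mv² = U₁ − U₂ = kQq(1/r₁ − 1/r₂).
U₁ − U₂ = (8.99×10⁹ N·m²/C²)(1.40×10⁻⁹ C)(-7.15×10⁻⁹ C)(1/0.658 − 1/0.410) = 8.27×10⁻⁸ J.
v = √(2·8.27×10⁻⁸/0.0495) = 1.83×10⁻³ m/s.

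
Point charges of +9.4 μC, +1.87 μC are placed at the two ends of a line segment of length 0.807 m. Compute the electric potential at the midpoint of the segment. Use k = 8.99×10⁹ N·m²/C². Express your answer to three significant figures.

2.51×10⁵ V

Electric potential is a scalar, so the contributions from each charge add algebraically: V = Σ kqᵢ/rᵢ.
Each charge is 0.404 m from the midpoint.
V = k[(9.40×10⁻⁶)/(0.404) + (1.87×10⁻⁶)/(0.404)] = 2.51×10⁵ V.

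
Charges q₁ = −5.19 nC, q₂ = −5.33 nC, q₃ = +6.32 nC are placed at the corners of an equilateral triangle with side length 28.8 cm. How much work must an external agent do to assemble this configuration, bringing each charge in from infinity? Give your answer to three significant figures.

-1.21×10⁻⁶ J

The work to assemble the configuration equals its total potential energy, U = Σ kqᵢqⱼ/rᵢⱼ over all pairs.
All three pair separations equal the side length, 0.288 m.
U = (8.63×10⁻⁷) + (-1.02×10⁻⁶) + (-1.05×10⁻⁶) = -1.21×10⁻⁶ J.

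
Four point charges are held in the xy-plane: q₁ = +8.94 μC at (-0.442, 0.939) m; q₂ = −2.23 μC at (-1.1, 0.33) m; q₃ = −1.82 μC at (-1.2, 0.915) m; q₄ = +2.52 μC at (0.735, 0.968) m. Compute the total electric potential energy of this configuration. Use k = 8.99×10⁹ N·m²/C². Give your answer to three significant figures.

-0.207 J

The work to assemble the configuration equals its total potential energy, U = Σ kqᵢqⱼ/rᵢⱼ over all pairs.
Pair separations: r₁₂ = 0.897 m, r₁₃ = 0.758 m, r₁₄ = 1.18 m, r₂₃ = 0.593 m, r₂₄ = 1.94 m, r₃₄ = 1.94 m.
Summing all 6 pair terms gives U = -0.207 J.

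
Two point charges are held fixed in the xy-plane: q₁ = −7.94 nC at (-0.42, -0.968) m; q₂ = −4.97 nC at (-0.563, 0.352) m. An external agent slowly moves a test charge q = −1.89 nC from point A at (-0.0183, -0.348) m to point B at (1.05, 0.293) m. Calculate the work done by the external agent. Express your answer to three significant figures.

-1.56×10⁻⁷ J

For quasistatic motion the external work equals the change in potential energy: W_ext = qΔV = q(V_B − V_A).
At A: distances to the source charges are 0.739 m, 0.887 m; V_A = Σ kqᵢ/rᵢ = -147 V.
At B: distances to the source charges are 1.94 m, 1.61 m; V_B = Σ kqᵢ/rᵢ = -64.5 V.
ΔV = V_B − V_A = 82.5 V.
W_ext = qΔV = (-1.89×10⁻⁹ C)(82.5 V) = -1.56×10⁻⁷ J.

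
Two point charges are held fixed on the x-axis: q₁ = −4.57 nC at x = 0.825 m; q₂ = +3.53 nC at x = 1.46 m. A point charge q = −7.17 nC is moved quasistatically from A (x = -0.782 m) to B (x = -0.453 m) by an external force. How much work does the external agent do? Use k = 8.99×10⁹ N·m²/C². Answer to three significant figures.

2.97×10⁻⁸ J

For quasistatic motion the external work equals the change in potential energy: W_ext = qΔV = q(V_B − V_A).
At A: distances to the source charges are 1.61 m, 2.24 m; V_A = Σ kqᵢ/rᵢ = -11.4 V.
At B: distances to the source charges are 1.28 m, 1.91 m; V_B = Σ kqᵢ/rᵢ = -15.6 V.
ΔV = V_B − V_A = -4.15 V.
W_ext = qΔV = (-7.17×10⁻⁹ C)(-4.15 V) = 2.97×10⁻⁸ J.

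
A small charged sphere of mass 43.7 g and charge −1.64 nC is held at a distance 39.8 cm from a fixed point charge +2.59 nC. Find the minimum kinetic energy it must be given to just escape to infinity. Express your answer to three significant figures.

To just escape, total mechanical energy must reach zero at infinity: ½mv²_min + U = 0, so ½mv²_min = −U = |kQq|/r.
|U| = |kQq|/r = (8.99×10⁹ N·m²/C²)(2.59×10⁻⁹)(1.64×10⁻⁹)/(0.398) = 9.59×10⁻⁸ J.

9.59×10⁻⁸ J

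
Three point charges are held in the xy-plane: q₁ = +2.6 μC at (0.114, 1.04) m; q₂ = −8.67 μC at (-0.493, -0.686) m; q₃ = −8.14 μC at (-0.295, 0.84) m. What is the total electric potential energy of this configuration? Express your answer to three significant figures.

The work to assemble the configuration equals its total potential energy, U = Σ kqᵢqⱼ/rᵢⱼ over all pairs.
Pair separations: r₁₂ = 1.83 m, r₁₃ = 0.455 m, r₂₃ = 1.54 m.
U = (-0.111) + (-0.418) + (0.412) = -0.116 J.

-0.116 J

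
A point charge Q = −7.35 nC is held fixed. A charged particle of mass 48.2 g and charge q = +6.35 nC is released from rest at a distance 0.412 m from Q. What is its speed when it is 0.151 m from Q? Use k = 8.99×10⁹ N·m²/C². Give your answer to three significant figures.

Only the electrostatic force acts, so mechanical energy is conserved: ½mv² = U₁ − U₂ = kQq(1/r₁ − 1/r₂).
U₁ − U₂ = (8.99×10⁹ N·m²/C²)(-7.35×10⁻⁹ C)(6.35×10⁻⁹ C)(1/0.412 − 1/0.151) = 1.76×10⁻⁶ J.
v = √(2·1.76×10⁻⁶/0.0482) = 8.55×10⁻³ m/s.

8.55×10⁻³ m/s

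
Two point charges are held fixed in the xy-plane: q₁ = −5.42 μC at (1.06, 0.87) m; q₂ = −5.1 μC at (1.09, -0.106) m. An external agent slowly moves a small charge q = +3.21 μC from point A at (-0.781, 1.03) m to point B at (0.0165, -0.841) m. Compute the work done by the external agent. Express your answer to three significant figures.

-0.0393 J

For quasistatic motion the external work equals the change in potential energy: W_ext = qΔV = q(V_B − V_A).
At A: distances to the source charges are 1.85 m, 2.19 m; V_A = Σ kqᵢ/rᵢ = -4.73×10⁴ V.
At B: distances to the source charges are 2.00 m, 1.30 m; V_B = Σ kqᵢ/rᵢ = -5.96×10⁴ V.
ΔV = V_B − V_A = -1.22×10⁴ V.
W_ext = qΔV = (3.21×10⁻⁶ C)(-1.22×10⁴ V) = -0.0393 J.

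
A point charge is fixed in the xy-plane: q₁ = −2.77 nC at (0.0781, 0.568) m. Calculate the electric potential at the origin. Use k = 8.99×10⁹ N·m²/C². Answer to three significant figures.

The total potential is the scalar sum of each charge's contribution, V = Σ kqᵢ/rᵢ.
Distances from the field point to each charge: r₁ = 0.573 m.
V = k[(-2.77×10⁻⁹)/(0.573)] = -43.4 V.

-43.4 V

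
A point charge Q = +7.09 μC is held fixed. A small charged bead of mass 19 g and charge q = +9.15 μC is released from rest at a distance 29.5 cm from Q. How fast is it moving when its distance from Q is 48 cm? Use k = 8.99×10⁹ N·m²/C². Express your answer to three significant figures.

8.96 m/s

Only the electrostatic force acts, so mechanical energy is conserved: ½mv² = U₁ − U₂ = kQq(1/r₁ − 1/r₂).
U₁ − U₂ = (8.99×10⁹ N·m²/C²)(7.09×10⁻⁶ C)(9.15×10⁻⁶ C)(1/0.295 − 1/0.480) = 0.762 J.
v = √(2·0.762/0.0190) = 8.96 m/s.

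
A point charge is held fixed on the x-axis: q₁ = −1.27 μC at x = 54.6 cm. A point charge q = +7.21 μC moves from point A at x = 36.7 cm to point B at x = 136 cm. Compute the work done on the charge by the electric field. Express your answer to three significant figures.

The work done by the electric force is W_field = −ΔU = −q(V_B − V_A) = q(V_A − V_B).
At A: distance to the source charge is 0.179 m; V_A = kq₁/r = -6.38×10⁴ V.
At B: distance to the source charge is 0.814 m; V_B = kq₁/r = -1.40×10⁴ V.
ΔV = V_B − V_A = 4.98×10⁴ V.
W_field = −qΔV = −(7.21×10⁻⁶ C)(4.98×10⁴ V) = -0.359 J.

-0.359 J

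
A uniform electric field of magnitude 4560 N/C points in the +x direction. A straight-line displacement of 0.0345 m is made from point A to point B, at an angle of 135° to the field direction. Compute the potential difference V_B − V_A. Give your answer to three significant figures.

111 V

Only the component of displacement along E changes the potential: ΔV = −E·d·cosθ.
ΔV = −(4560 V/m)(0.0345 m)cos135° = 111 V.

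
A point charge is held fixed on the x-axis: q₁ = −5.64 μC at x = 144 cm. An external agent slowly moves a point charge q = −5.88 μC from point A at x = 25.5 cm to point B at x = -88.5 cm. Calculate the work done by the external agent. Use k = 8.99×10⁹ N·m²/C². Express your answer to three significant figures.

-0.123 J

For quasistatic motion the external work equals the change in potential energy: W_ext = qΔV = q(V_B − V_A).
At A: distance to the source charge is 1.19 m; V_A = kq₁/r = -4.28×10⁴ V.
At B: distance to the source charge is 2.33 m; V_B = kq₁/r = -2.18×10⁴ V.
ΔV = V_B − V_A = 2.10×10⁴ V.
W_ext = qΔV = (-5.88×10⁻⁶ C)(2.10×10⁴ V) = -0.123 J.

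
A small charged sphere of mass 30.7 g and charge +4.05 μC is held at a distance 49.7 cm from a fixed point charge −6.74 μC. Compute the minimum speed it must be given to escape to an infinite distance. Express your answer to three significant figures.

5.67 m/s

To just escape, total mechanical energy must reach zero at infinity: ½mv²_min + U = 0, so ½mv²_min = −U = |kQq|/r.
|U| = |kQq|/r = (8.99×10⁹ N·m²/C²)(6.74×10⁻⁶)(4.05×10⁻⁶)/(0.497) = 0.494 J.
v_min = √(2|U|/m) = √(2·0.494/0.0307) = 5.67 m/s.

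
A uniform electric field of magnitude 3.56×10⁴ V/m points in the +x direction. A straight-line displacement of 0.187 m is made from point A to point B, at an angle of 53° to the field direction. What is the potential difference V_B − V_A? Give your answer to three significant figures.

-4010 V

Only the component of displacement along E changes the potential: ΔV = −E·d·cosθ.
ΔV = −(3.56×10⁴ V/m)(0.187 m)cos53° = -4010 V.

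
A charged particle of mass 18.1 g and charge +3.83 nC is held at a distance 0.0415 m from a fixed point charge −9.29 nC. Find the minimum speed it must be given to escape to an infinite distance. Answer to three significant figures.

0.0292 m/s

To just escape, total mechanical energy must reach zero at infinity: ½mv²_min + U = 0, so ½mv²_min = −U = |kQq|/r.
|U| = |kQq|/r = (8.99×10⁹ N·m²/C²)(9.29×10⁻⁹)(3.83×10⁻⁹)/(0.0415) = 7.71×10⁻⁶ J.
v_min = √(2|U|/m) = √(2·7.71×10⁻⁶/0.0181) = 0.0292 m/s.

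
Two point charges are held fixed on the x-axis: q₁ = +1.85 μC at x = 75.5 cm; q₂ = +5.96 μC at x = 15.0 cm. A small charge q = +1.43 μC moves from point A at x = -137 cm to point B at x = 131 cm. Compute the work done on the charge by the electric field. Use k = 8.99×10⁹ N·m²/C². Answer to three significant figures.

-0.0473 J

The work done by the electric force is W_field = −ΔU = −q(V_B − V_A) = q(V_A − V_B).
At A: distances to the source charges are 2.12 m, 1.52 m; V_A = Σ kqᵢ/rᵢ = 4.31×10⁴ V.
At B: distances to the source charges are 0.555 m, 1.16 m; V_B = Σ kqᵢ/rᵢ = 7.62×10⁴ V.
ΔV = V_B − V_A = 3.31×10⁴ V.
W_field = −qΔV = −(1.43×10⁻⁶ C)(3.31×10⁴ V) = -0.0473 J.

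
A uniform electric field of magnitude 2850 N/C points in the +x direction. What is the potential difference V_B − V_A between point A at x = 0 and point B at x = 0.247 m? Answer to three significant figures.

-704 V

In a uniform field, potential decreases in the direction of E: V_B − V_A = −E·Δx.
V_B − V_A = −(2850 V/m)(0.247 m) = -704 V.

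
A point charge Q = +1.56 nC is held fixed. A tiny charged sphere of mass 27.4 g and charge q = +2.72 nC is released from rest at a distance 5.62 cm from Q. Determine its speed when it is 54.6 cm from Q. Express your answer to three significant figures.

Only the electrostatic force acts, so mechanical energy is conserved: ½mv² = U₁ − U₂ = kQq(1/r₁ − 1/r₂).
U₁ − U₂ = (8.99×10⁹ N·m²/C²)(1.56×10⁻⁹ C)(2.72×10⁻⁹ C)(1/0.0562 − 1/0.546) = 6.09×10⁻⁷ J.
v = √(2·6.09×10⁻⁷/0.0274) = 6.67×10⁻³ m/s.

6.67×10⁻³ m/s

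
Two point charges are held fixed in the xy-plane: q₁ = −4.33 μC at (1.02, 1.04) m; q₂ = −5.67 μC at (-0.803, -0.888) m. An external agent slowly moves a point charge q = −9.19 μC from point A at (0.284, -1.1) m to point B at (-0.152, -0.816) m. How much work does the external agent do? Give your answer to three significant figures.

For quasistatic motion the external work equals the change in potential energy: W_ext = qΔV = q(V_B − V_A).
At A: distances to the source charges are 2.26 m, 1.11 m; V_A = Σ kqᵢ/rᵢ = -6.32×10⁴ V.
At B: distances to the source charges are 2.20 m, 0.655 m; V_B = Σ kqᵢ/rᵢ = -9.56×10⁴ V.
ΔV = V_B − V_A = -3.23×10⁴ V.
W_ext = qΔV = (-9.19×10⁻⁶ C)(-3.23×10⁴ V) = 0.297 J.

0.297 J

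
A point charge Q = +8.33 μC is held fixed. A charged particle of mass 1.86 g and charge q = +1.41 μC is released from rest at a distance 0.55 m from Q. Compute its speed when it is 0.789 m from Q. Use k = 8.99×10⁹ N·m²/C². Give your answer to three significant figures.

Only the electrostatic force acts, so mechanical energy is conserved: ½mv² = U₁ − U₂ = kQq(1/r₁ − 1/r₂).
U₁ − U₂ = (8.99×10⁹ N·m²/C²)(8.33×10⁻⁶ C)(1.41×10⁻⁶ C)(1/0.550 − 1/0.789) = 0.0582 J.
v = √(2·0.0582/1.86×10⁻³) = 7.91 m/s.

7.91 m/s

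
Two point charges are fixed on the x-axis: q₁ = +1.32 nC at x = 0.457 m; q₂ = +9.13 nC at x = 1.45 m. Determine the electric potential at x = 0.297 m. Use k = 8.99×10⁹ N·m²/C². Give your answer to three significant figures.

Electric potential is a scalar, so the contributions from each charge add algebraically: V = Σ kqᵢ/rᵢ.
Distances from the field point to each charge: r₁ = 0.160 m, r₂ = 1.15 m.
V = k[(1.32×10⁻⁹)/(0.160) + (9.13×10⁻⁹)/(1.15)] = 145 V.

145 V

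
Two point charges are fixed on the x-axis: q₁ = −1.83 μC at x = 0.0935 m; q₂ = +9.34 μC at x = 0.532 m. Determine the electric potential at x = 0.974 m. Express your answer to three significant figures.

1.71×10⁵ V

Electric potential is a scalar, so the contributions from each charge add algebraically: V = Σ kqᵢ/rᵢ.
Distances from the field point to each charge: r₁ = 0.880 m, r₂ = 0.442 m.
V = k[(-1.83×10⁻⁶)/(0.880) + (9.34×10⁻⁶)/(0.442)] = 1.71×10⁵ V.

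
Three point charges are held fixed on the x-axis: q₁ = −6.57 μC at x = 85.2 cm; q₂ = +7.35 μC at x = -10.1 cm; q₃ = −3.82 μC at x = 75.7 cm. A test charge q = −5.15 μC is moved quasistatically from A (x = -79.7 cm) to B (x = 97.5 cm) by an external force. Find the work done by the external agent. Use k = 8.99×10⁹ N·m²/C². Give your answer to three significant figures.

For quasistatic motion the external work equals the change in potential energy: W_ext = qΔV = q(V_B − V_A).
At A: distances to the source charges are 1.65 m, 0.696 m, 1.55 m; V_A = Σ kqᵢ/rᵢ = 3.70×10⁴ V.
At B: distances to the source charges are 0.123 m, 1.08 m, 0.218 m; V_B = Σ kqᵢ/rᵢ = -5.76×10⁵ V.
ΔV = V_B − V_A = -6.13×10⁵ V.
W_ext = qΔV = (-5.15×10⁻⁶ C)(-6.13×10⁵ V) = 3.16 J.

3.16 J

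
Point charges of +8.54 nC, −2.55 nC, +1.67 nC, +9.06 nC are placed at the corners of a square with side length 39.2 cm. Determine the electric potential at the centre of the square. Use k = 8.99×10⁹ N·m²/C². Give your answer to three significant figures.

Electric potential is a scalar, so the contributions from each charge add algebraically: V = Σ kqᵢ/rᵢ.
The distance from each corner to the centre is a√2/2 = 0.277 m.
V = k[(8.54×10⁻⁹)/(0.277) + (-2.55×10⁻⁹)/(0.277) + (1.67×10⁻⁹)/(0.277) + (9.06×10⁻⁹)/(0.277)] = 542 V.

542 V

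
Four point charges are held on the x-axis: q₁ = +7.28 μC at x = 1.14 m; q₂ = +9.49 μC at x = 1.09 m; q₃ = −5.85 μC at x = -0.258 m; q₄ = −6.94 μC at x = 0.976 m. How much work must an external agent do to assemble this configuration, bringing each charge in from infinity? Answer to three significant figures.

The assembly work is the sum of pairwise potential energies, U = Σ_{i<j} kqᵢqⱼ/rᵢⱼ.
Pair separations: r₁₂ = 0.0500 m, r₁₃ = 1.40 m, r₁₄ = 0.164 m, r₂₃ = 1.35 m, r₂₄ = 0.114 m, r₃₄ = 1.23 m.
Summing all 6 pair terms gives U = 4.11 J.

4.11 J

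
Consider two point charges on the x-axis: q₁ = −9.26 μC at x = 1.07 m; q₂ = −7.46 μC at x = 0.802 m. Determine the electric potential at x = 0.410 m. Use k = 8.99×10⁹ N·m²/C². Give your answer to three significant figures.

Electric potential is a scalar, so the contributions from each charge add algebraically: V = Σ kqᵢ/rᵢ.
Distances from the field point to each charge: r₁ = 0.660 m, r₂ = 0.392 m.
V = k[(-9.26×10⁻⁶)/(0.660) + (-7.46×10⁻⁶)/(0.392)] = -2.97×10⁵ V.

-2.97×10⁵ V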